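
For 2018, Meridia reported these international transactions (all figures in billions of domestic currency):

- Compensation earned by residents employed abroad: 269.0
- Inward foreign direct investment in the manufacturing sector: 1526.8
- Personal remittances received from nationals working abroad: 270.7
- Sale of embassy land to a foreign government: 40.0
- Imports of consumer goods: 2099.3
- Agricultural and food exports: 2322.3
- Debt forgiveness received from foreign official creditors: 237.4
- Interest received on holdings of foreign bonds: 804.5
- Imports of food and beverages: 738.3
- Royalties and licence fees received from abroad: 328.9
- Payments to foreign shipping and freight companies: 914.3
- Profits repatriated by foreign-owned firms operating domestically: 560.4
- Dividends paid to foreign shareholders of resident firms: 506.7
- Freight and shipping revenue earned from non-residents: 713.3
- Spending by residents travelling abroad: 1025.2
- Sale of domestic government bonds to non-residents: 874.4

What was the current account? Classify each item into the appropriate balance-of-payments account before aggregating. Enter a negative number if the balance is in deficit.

Goods: 2322.3 - 2099.3 - 738.3 = -515.3
Services: 713.3 - 1025.2 - 914.3 + 328.9 = -897.3
Primary income: 804.5 - 506.7 - 560.4 + 269.0 = 6.4
Secondary income: 270.7
Current account = (-515.3) + (-897.3) + 6.4 + 270.7 = -1135.5
(Excluded from the current account — financial account: inward foreign direct investment in the manufacturing sector 1526.8, sale of domestic government bonds to non-residents 874.4; capital account: sale of embassy land to a foreign government 40.0, debt forgiveness received from foreign official creditors 237.4.)

-1135.5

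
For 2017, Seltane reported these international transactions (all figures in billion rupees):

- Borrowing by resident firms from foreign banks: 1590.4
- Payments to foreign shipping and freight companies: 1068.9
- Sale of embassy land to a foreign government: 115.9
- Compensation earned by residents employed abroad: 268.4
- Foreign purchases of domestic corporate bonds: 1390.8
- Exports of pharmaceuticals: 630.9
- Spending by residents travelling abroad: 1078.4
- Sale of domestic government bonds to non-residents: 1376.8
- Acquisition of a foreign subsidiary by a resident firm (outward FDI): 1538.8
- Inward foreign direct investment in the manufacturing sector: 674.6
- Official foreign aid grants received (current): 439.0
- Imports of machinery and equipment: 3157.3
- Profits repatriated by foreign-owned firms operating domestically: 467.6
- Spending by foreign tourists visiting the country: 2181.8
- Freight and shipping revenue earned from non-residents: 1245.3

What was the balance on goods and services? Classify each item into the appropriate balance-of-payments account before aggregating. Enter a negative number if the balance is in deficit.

Goods: -3157.3 + 630.9 = -2526.4
Services: 1245.3 - 1078.4 + 2181.8 - 1068.9 = 1279.8
Trade balance = -2526.4 + 1279.8 = -1246.6
(Excluded from the trade balance — financial account: borrowing by resident firms from foreign banks 1590.4, foreign purchases of domestic corporate bonds 1390.8, sale of domestic government bonds to non-residents 1376.8, acquisition of a foreign subsidiary by a resident firm (outward FDI) 1538.8, inward foreign direct investment in the manufacturing sector 674.6; capital account: sale of embassy land to a foreign government 115.9; primary income: compensation earned by residents employed abroad 268.4, profits repatriated by foreign-owned firms operating domestically 467.6; secondary income: official foreign aid grants received (current) 439.0.)

-1246.6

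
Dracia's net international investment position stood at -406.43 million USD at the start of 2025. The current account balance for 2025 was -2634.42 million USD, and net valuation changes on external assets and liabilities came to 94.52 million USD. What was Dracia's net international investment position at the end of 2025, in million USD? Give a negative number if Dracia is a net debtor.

-2946.33

Change in NIIP = current account + net valuation change = -2634.42 + 94.52 = -2539.90
End-of-year NIIP = -406.43 + (-2539.90) = -2946.33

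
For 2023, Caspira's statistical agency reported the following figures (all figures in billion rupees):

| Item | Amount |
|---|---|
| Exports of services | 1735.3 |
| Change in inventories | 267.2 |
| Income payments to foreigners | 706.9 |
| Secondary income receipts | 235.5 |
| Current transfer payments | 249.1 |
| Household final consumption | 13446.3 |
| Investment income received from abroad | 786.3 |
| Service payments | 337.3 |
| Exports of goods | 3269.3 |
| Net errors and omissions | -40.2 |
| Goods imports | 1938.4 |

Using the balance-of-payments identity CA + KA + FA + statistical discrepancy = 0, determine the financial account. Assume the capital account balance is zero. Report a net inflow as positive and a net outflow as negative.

Goods balance = 3269.3 - 1938.4 = 1330.9
Services balance = 1735.3 - 337.3 = 1398.0
Trade balance (goods + services) = 1330.9 + 1398.0 = 2728.9
Net primary income = 786.3 - 706.9 = 79.4
Net secondary income = 235.5 - 249.1 = -13.6
Current account = 2728.9 + 79.4 + (-13.6) = 2794.7
Financial account = -(2794.7 + (-40.2)) = -2754.5

-2754.5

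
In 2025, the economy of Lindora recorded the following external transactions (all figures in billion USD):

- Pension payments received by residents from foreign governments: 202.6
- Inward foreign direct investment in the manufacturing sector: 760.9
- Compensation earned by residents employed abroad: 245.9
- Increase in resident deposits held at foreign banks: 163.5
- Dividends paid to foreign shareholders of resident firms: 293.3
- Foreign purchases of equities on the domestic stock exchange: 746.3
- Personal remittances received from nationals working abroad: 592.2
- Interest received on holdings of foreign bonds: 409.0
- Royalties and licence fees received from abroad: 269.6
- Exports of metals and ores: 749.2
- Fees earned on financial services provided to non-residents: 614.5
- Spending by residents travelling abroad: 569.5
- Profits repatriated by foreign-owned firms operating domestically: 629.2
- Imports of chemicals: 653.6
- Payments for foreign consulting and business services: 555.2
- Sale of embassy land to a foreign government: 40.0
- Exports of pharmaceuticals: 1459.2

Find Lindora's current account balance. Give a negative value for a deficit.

1841.4

Goods: 749.2 - 653.6 + 1459.2 = 1554.8
Services: -569.5 + 269.6 - 555.2 + 614.5 = -240.6
Primary income: 245.9 + 409.0 - 629.2 - 293.3 = -267.6
Secondary income: 202.6 + 592.2 = 794.8
Current account = 1554.8 + (-240.6) + (-267.6) + 794.8 = 1841.4
(Excluded from the current account — financial account: inward foreign direct investment in the manufacturing sector 760.9, increase in resident deposits held at foreign banks 163.5, foreign purchases of equities on the domestic stock exchange 746.3; capital account: sale of embassy land to a foreign government 40.0.)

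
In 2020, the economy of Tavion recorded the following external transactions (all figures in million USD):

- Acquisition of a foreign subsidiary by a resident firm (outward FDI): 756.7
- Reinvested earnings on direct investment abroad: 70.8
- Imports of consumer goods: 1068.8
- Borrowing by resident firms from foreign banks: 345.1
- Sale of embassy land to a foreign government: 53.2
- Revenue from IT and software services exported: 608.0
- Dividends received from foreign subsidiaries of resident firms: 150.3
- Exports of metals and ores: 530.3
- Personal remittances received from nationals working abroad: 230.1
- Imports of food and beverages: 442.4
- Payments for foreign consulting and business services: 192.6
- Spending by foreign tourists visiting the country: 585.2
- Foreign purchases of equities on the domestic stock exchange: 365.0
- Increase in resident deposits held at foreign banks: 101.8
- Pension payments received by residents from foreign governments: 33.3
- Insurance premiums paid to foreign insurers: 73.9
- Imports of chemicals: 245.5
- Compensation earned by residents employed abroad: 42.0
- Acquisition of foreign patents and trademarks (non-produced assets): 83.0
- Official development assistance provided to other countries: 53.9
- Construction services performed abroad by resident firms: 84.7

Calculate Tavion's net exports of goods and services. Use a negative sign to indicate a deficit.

-215.0

Goods: -442.4 - 245.5 - 1068.8 + 530.3 = -1226.4
Services: 84.7 + 608.0 - 192.6 - 73.9 + 585.2 = 1011.4
Trade balance = -1226.4 + 1011.4 = -215.0
(Excluded from the trade balance — financial account: acquisition of a foreign subsidiary by a resident firm (outward FDI) 756.7, borrowing by resident firms from foreign banks 345.1, foreign purchases of equities on the domestic stock exchange 365.0, increase in resident deposits held at foreign banks 101.8; primary income: reinvested earnings on direct investment abroad 70.8, dividends received from foreign subsidiaries of resident firms 150.3, compensation earned by residents employed abroad 42.0; capital account: sale of embassy land to a foreign government 53.2, acquisition of foreign patents and trademarks (non-produced assets) 83.0; secondary income: personal remittances received from nationals working abroad 230.1, pension payments received by residents from foreign governments 33.3, official development assistance provided to other countries 53.9.)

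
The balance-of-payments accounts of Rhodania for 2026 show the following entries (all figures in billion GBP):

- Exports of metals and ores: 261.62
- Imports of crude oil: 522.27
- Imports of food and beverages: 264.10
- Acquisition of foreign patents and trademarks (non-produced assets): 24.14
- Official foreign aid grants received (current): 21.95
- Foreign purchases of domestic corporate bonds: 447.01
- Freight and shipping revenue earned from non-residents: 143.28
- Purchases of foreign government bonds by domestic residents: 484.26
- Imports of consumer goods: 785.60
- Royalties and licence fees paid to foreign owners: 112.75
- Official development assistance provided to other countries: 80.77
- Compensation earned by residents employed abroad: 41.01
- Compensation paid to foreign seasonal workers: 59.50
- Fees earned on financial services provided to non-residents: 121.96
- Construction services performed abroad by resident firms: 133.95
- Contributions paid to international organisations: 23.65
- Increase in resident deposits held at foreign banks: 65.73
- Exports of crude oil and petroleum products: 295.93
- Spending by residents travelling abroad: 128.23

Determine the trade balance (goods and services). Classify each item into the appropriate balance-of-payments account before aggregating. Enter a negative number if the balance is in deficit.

-856.21

Goods: -785.60 - 264.10 + 295.93 + 261.62 - 522.27 = -1014.42
Services: -128.23 - 112.75 + 133.95 + 121.96 + 143.28 = 158.21
Trade balance = -1014.42 + 158.21 = -856.21
(Excluded from the trade balance — capital account: acquisition of foreign patents and trademarks (non-produced assets) 24.14; secondary income: official foreign aid grants received (current) 21.95, official development assistance provided to other countries 80.77, contributions paid to international organisations 23.65; financial account: foreign purchases of domestic corporate bonds 447.01, purchases of foreign government bonds by domestic residents 484.26, increase in resident deposits held at foreign banks 65.73; primary income: compensation earned by residents employed abroad 41.01, compensation paid to foreign seasonal workers 59.50.)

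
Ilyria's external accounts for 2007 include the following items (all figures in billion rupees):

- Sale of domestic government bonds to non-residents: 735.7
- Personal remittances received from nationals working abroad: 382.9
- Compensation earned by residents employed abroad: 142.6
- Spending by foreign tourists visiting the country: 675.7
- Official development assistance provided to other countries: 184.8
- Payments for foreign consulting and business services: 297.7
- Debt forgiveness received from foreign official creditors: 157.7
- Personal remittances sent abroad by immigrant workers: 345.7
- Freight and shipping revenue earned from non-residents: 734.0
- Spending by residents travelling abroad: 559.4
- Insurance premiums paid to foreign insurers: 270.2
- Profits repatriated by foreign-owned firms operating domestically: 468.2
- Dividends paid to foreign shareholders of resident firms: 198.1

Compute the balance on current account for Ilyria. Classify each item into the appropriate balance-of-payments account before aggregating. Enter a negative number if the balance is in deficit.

-388.9

Services: 734.0 + 675.7 - 559.4 - 270.2 - 297.7 = 282.4
Primary income: -468.2 - 198.1 + 142.6 = -523.7
Secondary income: 382.9 - 345.7 - 184.8 = -147.6
Current account = 282.4 + (-523.7) + (-147.6) = -388.9
(Excluded from the current account — financial account: sale of domestic government bonds to non-residents 735.7; capital account: debt forgiveness received from foreign official creditors 157.7.)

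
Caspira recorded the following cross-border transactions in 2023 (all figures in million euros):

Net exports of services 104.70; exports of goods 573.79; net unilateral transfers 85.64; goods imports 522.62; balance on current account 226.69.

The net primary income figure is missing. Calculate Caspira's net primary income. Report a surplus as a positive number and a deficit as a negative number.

Current account = goods balance + services balance + net primary income + net secondary income
Sum of the known components = 241.51
Net primary income = CA - (known components) = 226.69 - 241.51 = -14.82

-14.82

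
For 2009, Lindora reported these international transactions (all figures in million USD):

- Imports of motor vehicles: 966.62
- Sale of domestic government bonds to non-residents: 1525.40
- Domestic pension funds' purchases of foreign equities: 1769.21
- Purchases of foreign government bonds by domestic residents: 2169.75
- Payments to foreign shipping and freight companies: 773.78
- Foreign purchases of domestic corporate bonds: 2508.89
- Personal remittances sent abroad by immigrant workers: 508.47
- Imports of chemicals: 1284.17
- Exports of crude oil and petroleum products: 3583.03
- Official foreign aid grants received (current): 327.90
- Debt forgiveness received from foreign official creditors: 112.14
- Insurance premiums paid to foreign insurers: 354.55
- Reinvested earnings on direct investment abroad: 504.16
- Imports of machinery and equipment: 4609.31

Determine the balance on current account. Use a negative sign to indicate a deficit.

Goods: -4609.31 - 966.62 - 1284.17 + 3583.03 = -3277.07
Services: -354.55 - 773.78 = -1128.33
Primary income: 504.16
Secondary income: 327.90 - 508.47 = -180.57
Current account = (-3277.07) + (-1128.33) + 504.16 + (-180.57) = -4081.81
(Excluded from the current account — financial account: sale of domestic government bonds to non-residents 1525.40, domestic pension funds' purchases of foreign equities 1769.21, purchases of foreign government bonds by domestic residents 2169.75, foreign purchases of domestic corporate bonds 2508.89; capital account: debt forgiveness received from foreign official creditors 112.14.)

-4081.81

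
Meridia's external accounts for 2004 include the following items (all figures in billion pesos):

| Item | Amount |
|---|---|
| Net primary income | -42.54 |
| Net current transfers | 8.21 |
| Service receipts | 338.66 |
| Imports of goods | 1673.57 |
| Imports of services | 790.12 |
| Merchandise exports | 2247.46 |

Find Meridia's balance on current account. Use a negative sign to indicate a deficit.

Goods balance = 2247.46 - 1673.57 = 573.89
Services balance = 338.66 - 790.12 = -451.46
Trade balance (goods + services) = 573.89 + (-451.46) = 122.43
Net primary income = -42.54
Net secondary income = 8.21
Current account = 122.43 + (-42.54) + 8.21 = 88.10

88.10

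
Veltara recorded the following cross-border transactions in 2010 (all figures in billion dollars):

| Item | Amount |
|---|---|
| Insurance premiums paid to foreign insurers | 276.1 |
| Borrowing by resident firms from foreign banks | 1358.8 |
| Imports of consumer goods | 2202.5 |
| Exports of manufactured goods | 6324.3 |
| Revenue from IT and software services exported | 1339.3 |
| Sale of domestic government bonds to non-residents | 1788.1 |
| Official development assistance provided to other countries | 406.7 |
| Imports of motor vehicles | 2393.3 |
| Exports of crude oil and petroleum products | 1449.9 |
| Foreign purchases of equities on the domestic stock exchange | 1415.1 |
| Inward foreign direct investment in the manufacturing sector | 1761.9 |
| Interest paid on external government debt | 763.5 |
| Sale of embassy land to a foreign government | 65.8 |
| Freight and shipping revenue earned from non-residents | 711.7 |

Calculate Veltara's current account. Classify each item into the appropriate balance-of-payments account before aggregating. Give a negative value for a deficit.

Goods: -2393.3 - 2202.5 + 6324.3 + 1449.9 = 3178.4
Services: -276.1 + 711.7 + 1339.3 = 1774.9
Primary income: -763.5
Secondary income: -406.7
Current account = 3178.4 + 1774.9 + (-763.5) + (-406.7) = 3783.1
(Excluded from the current account — financial account: borrowing by resident firms from foreign banks 1358.8, sale of domestic government bonds to non-residents 1788.1, foreign purchases of equities on the domestic stock exchange 1415.1, inward foreign direct investment in the manufacturing sector 1761.9; capital account: sale of embassy land to a foreign government 65.8.)

3783.1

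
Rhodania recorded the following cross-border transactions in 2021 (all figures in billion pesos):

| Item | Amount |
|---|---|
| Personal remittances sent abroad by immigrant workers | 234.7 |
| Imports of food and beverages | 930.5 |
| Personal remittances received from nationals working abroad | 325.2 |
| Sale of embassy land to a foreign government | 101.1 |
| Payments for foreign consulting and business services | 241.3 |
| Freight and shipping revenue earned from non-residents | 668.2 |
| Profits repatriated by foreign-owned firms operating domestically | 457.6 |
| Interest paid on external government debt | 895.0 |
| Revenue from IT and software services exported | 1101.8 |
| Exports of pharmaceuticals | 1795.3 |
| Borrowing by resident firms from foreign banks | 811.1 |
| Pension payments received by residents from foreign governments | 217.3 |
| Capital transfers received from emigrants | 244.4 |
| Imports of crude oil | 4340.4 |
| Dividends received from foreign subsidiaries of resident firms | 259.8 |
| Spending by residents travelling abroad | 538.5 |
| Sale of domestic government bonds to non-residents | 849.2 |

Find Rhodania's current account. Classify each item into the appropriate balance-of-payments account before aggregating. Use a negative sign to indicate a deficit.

Goods: -930.5 + 1795.3 - 4340.4 = -3475.6
Services: 1101.8 + 668.2 - 241.3 - 538.5 = 990.2
Primary income: 259.8 - 457.6 - 895.0 = -1092.8
Secondary income: 325.2 + 217.3 - 234.7 = 307.8
Current account = (-3475.6) + 990.2 + (-1092.8) + 307.8 = -3270.4
(Excluded from the current account — capital account: sale of embassy land to a foreign government 101.1, capital transfers received from emigrants 244.4; financial account: borrowing by resident firms from foreign banks 811.1, sale of domestic government bonds to non-residents 849.2.)

-3270.4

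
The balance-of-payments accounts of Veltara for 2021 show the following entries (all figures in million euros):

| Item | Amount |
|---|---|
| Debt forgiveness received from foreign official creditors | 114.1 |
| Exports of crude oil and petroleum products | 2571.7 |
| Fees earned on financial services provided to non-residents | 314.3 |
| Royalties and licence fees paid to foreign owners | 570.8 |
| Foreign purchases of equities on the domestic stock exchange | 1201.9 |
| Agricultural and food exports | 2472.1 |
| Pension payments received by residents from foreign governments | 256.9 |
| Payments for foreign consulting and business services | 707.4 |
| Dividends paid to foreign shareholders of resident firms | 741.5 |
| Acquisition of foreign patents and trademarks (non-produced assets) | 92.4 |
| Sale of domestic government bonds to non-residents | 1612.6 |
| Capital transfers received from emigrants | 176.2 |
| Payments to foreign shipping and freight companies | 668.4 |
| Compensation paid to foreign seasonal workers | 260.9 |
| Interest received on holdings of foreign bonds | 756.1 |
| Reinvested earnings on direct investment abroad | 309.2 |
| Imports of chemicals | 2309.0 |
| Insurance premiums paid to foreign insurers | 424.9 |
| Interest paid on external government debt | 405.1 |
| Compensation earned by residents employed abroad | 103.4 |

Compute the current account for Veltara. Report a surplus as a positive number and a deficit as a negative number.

Goods: 2571.7 - 2309.0 + 2472.1 = 2734.8
Services: -707.4 - 570.8 - 424.9 + 314.3 - 668.4 = -2057.2
Primary income: -260.9 - 741.5 - 405.1 + 103.4 + 756.1 + 309.2 = -238.8
Secondary income: 256.9
Current account = 2734.8 + (-2057.2) + (-238.8) + 256.9 = 695.7
(Excluded from the current account — capital account: debt forgiveness received from foreign official creditors 114.1, acquisition of foreign patents and trademarks (non-produced assets) 92.4, capital transfers received from emigrants 176.2; financial account: foreign purchases of equities on the domestic stock exchange 1201.9, sale of domestic government bonds to non-residents 1612.6.)

695.7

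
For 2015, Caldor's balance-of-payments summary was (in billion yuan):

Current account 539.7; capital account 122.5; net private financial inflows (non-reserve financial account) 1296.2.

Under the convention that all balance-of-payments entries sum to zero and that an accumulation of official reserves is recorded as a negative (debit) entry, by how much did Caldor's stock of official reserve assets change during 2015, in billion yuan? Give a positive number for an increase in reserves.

1958.4

Official reserve transactions balance = -(539.7 + 122.5 + 1296.2) = -1958.4
An accumulation of reserves is recorded as a debit (negative entry), so the change in the stock of reserves is the negative of that balance.
Change in official reserves = -(-1958.4) = 1958.4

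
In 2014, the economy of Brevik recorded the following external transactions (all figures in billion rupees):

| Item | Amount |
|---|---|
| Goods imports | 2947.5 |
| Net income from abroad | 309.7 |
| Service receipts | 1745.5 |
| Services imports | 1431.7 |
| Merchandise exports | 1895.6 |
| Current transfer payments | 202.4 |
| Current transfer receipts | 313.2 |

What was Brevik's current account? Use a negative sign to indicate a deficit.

-317.6

Goods balance = 1895.6 - 2947.5 = -1051.9
Services balance = 1745.5 - 1431.7 = 313.8
Trade balance (goods + services) = -1051.9 + 313.8 = -738.1
Net primary income = 309.7
Net secondary income = 313.2 - 202.4 = 110.8
Current account = -738.1 + 309.7 + 110.8 = -317.6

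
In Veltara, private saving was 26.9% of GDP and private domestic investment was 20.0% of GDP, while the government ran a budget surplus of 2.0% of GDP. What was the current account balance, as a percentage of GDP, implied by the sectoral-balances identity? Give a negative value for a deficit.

By the sectoral-balances identity, CA = (S_private - I) + (T - G).
Private balance = 26.9 - 20.0 = 6.9
Government balance (T - G) = 2.0
CA = 6.9 + 2.0 = 8.9

8.9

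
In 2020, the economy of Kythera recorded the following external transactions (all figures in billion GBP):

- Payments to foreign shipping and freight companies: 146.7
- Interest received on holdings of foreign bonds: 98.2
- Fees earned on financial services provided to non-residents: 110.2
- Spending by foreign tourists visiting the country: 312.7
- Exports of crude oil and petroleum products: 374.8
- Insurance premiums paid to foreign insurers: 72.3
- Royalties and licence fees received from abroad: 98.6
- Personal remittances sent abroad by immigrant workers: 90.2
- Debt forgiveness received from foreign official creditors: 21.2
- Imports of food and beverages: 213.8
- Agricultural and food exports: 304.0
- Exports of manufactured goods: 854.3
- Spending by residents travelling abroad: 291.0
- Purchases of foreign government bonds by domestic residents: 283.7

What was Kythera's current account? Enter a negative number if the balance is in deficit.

1338.8

Goods: 854.3 + 374.8 - 213.8 + 304.0 = 1319.3
Services: 110.2 - 146.7 + 312.7 - 72.3 + 98.6 - 291.0 = 11.5
Primary income: 98.2
Secondary income: -90.2
Current account = 1319.3 + 11.5 + 98.2 + (-90.2) = 1338.8
(Excluded from the current account — capital account: debt forgiveness received from foreign official creditors 21.2; financial account: purchases of foreign government bonds by domestic residents 283.7.)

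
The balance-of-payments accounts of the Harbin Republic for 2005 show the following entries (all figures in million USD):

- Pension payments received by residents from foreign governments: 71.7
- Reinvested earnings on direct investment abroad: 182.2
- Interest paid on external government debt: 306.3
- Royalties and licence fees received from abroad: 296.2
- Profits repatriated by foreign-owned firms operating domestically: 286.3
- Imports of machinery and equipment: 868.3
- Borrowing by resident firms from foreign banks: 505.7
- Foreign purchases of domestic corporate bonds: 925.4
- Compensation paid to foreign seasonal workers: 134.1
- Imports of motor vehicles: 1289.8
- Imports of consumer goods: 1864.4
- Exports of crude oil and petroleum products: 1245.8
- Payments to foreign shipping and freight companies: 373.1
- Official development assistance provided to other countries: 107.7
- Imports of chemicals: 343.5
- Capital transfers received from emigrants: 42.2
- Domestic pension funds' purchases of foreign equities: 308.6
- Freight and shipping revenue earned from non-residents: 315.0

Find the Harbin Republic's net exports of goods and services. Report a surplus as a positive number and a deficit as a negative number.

-2882.1

Goods: -343.5 - 1864.4 - 1289.8 - 868.3 + 1245.8 = -3120.2
Services: -373.1 + 296.2 + 315.0 = 238.1
Trade balance = -3120.2 + 238.1 = -2882.1
(Excluded from the trade balance — secondary income: pension payments received by residents from foreign governments 71.7, official development assistance provided to other countries 107.7; primary income: reinvested earnings on direct investment abroad 182.2, interest paid on external government debt 306.3, profits repatriated by foreign-owned firms operating domestically 286.3, compensation paid to foreign seasonal workers 134.1; financial account: borrowing by resident firms from foreign banks 505.7, foreign purchases of domestic corporate bonds 925.4, domestic pension funds' purchases of foreign equities 308.6; capital account: capital transfers received from emigrants 42.2.)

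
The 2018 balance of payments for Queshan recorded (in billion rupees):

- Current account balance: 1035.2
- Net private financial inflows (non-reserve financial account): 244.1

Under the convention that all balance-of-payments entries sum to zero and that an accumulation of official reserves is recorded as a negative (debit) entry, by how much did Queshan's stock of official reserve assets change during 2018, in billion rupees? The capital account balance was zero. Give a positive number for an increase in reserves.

1279.3

Official reserve transactions balance = -(1035.2 + 244.1) = -1279.3
An accumulation of reserves is recorded as a debit (negative entry), so the change in the stock of reserves is the negative of that balance.
Change in official reserves = -(-1279.3) = 1279.3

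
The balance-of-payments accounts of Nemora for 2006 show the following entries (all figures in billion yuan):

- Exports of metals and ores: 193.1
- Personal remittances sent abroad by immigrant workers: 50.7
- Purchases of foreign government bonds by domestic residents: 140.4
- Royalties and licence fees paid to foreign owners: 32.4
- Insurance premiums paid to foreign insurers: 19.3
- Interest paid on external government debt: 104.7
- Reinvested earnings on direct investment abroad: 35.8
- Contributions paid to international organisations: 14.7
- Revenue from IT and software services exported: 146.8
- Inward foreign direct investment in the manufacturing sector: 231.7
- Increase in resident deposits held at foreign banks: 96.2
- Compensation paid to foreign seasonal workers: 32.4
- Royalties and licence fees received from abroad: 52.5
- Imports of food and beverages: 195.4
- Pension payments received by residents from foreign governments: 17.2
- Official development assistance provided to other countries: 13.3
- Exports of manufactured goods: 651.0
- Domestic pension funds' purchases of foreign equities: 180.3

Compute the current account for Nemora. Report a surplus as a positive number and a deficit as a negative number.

Goods: 193.1 - 195.4 + 651.0 = 648.7
Services: 146.8 - 32.4 + 52.5 - 19.3 = 147.6
Primary income: 35.8 - 32.4 - 104.7 = -101.3
Secondary income: -14.7 - 50.7 - 13.3 + 17.2 = -61.5
Current account = 648.7 + 147.6 + (-101.3) + (-61.5) = 633.5
(Excluded from the current account — financial account: purchases of foreign government bonds by domestic residents 140.4, inward foreign direct investment in the manufacturing sector 231.7, increase in resident deposits held at foreign banks 96.2, domestic pension funds' purchases of foreign equities 180.3.)

633.5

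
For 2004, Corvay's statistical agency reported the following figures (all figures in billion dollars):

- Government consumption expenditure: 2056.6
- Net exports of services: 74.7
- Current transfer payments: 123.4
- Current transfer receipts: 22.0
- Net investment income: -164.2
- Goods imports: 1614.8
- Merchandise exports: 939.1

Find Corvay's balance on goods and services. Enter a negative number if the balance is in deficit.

Goods balance = 939.1 - 1614.8 = -675.7
Services balance = 74.7
Trade balance (goods + services) = -675.7 + 74.7 = -601.0

-601.0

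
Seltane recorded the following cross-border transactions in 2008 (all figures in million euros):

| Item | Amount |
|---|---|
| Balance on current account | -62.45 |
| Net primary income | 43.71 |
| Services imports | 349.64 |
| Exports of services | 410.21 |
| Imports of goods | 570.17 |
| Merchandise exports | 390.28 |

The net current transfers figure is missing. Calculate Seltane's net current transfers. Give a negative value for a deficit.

Current account = goods balance + services balance + net primary income + net secondary income
Sum of the known components = -75.61
Net current transfers = CA - (known components) = -62.45 - (-75.61) = 13.16

13.16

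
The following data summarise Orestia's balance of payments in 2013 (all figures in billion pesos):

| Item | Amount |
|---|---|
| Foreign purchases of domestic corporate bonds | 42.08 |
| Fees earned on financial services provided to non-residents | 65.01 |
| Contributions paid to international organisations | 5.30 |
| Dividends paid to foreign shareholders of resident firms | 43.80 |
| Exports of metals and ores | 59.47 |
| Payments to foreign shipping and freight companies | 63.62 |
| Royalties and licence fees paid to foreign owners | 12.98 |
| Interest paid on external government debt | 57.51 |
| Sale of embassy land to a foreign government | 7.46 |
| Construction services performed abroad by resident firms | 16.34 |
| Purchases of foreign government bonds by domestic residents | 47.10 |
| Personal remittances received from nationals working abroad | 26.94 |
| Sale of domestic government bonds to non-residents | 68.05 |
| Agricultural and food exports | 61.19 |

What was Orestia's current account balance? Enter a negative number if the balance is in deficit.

45.74

Goods: 59.47 + 61.19 = 120.66
Services: -63.62 + 65.01 - 12.98 + 16.34 = 4.75
Primary income: -57.51 - 43.80 = -101.31
Secondary income: 26.94 - 5.30 = 21.64
Current account = 120.66 + 4.75 + (-101.31) + 21.64 = 45.74
(Excluded from the current account — financial account: foreign purchases of domestic corporate bonds 42.08, purchases of foreign government bonds by domestic residents 47.10, sale of domestic government bonds to non-residents 68.05; capital account: sale of embassy land to a foreign government 7.46.)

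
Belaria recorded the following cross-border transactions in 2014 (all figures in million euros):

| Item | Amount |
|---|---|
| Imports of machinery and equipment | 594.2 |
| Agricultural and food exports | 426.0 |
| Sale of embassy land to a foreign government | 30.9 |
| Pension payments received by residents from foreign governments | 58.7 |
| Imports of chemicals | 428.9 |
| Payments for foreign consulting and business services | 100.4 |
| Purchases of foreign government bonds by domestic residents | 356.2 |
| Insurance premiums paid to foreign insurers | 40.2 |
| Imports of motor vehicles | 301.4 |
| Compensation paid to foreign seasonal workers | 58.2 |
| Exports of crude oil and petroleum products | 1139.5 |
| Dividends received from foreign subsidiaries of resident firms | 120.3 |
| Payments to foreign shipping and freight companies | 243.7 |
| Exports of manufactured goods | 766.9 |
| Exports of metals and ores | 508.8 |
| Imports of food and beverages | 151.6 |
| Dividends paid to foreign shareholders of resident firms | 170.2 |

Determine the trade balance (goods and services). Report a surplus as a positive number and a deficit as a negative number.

980.8

Goods: -594.2 + 426.0 - 428.9 + 766.9 - 301.4 + 508.8 + 1139.5 - 151.6 = 1365.1
Services: -40.2 - 100.4 - 243.7 = -384.3
Trade balance = 1365.1 + (-384.3) = 980.8
(Excluded from the trade balance — capital account: sale of embassy land to a foreign government 30.9; secondary income: pension payments received by residents from foreign governments 58.7; financial account: purchases of foreign government bonds by domestic residents 356.2; primary income: compensation paid to foreign seasonal workers 58.2, dividends received from foreign subsidiaries of resident firms 120.3, dividends paid to foreign shareholders of resident firms 170.2.)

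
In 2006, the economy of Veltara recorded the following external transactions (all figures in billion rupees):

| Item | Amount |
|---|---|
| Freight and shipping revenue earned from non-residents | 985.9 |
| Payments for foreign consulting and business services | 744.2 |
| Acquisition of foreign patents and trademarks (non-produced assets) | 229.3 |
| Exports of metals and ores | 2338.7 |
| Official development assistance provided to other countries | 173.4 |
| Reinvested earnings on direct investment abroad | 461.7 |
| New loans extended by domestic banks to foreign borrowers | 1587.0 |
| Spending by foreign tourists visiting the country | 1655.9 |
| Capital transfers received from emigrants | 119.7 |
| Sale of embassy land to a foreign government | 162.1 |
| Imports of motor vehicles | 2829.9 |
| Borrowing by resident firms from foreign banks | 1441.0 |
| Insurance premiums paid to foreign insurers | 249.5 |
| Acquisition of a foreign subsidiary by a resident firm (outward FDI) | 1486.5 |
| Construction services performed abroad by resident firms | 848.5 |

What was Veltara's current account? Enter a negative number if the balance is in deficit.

2293.7

Goods: 2338.7 - 2829.9 = -491.2
Services: 985.9 + 1655.9 + 848.5 - 249.5 - 744.2 = 2496.6
Primary income: 461.7
Secondary income: -173.4
Current account = (-491.2) + 2496.6 + 461.7 + (-173.4) = 2293.7
(Excluded from the current account — capital account: acquisition of foreign patents and trademarks (non-produced assets) 229.3, capital transfers received from emigrants 119.7, sale of embassy land to a foreign government 162.1; financial account: new loans extended by domestic banks to foreign borrowers 1587.0, borrowing by resident firms from foreign banks 1441.0, acquisition of a foreign subsidiary by a resident firm (outward FDI) 1486.5.)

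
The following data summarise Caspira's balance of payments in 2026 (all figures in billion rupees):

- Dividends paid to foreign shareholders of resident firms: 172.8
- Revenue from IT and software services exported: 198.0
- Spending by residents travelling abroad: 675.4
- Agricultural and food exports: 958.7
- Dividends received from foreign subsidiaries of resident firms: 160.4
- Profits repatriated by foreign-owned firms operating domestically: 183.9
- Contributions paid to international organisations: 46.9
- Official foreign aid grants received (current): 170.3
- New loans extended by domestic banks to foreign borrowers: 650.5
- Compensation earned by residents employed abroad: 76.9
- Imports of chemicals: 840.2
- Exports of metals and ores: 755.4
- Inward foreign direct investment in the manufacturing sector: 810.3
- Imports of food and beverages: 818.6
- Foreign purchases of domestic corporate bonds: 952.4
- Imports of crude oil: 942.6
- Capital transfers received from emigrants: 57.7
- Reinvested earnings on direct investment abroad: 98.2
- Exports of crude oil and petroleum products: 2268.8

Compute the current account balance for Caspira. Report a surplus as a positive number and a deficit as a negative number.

1006.3

Goods: 755.4 + 958.7 - 840.2 - 942.6 - 818.6 + 2268.8 = 1381.5
Services: 198.0 - 675.4 = -477.4
Primary income: 76.9 - 172.8 + 98.2 - 183.9 + 160.4 = -21.2
Secondary income: 170.3 - 46.9 = 123.4
Current account = 1381.5 + (-477.4) + (-21.2) + 123.4 = 1006.3
(Excluded from the current account — financial account: new loans extended by domestic banks to foreign borrowers 650.5, inward foreign direct investment in the manufacturing sector 810.3, foreign purchases of domestic corporate bonds 952.4; capital account: capital transfers received from emigrants 57.7.)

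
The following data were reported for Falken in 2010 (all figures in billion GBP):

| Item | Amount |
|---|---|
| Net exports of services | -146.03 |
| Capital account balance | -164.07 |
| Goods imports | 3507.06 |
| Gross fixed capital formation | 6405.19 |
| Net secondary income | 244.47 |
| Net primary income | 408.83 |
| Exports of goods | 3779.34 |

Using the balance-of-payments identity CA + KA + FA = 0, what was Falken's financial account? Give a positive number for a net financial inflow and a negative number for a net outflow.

Goods balance = 3779.34 - 3507.06 = 272.28
Services balance = -146.03
Trade balance (goods + services) = 272.28 + (-146.03) = 126.25
Net primary income = 408.83
Net secondary income = 244.47
Current account = 126.25 + 408.83 + 244.47 = 779.55
Financial account = -(779.55 + (-164.07)) = -615.48

-615.48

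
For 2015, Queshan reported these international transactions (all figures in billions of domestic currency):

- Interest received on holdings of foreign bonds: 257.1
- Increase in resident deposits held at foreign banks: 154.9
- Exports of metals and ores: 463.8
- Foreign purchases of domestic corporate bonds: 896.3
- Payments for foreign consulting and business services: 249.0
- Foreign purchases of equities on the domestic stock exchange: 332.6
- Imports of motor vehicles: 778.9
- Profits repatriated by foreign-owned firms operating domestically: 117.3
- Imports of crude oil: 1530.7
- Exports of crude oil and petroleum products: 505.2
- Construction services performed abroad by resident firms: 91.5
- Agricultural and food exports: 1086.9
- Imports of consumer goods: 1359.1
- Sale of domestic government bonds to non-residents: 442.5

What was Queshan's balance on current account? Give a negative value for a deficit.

Goods: 505.2 + 463.8 + 1086.9 - 1530.7 - 778.9 - 1359.1 = -1612.8
Services: -249.0 + 91.5 = -157.5
Primary income: 257.1 - 117.3 = 139.8
Current account = (-1612.8) + (-157.5) + 139.8 = -1630.5
(Excluded from the current account — financial account: increase in resident deposits held at foreign banks 154.9, foreign purchases of domestic corporate bonds 896.3, foreign purchases of equities on the domestic stock exchange 332.6, sale of domestic government bonds to non-residents 442.5.)

-1630.5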